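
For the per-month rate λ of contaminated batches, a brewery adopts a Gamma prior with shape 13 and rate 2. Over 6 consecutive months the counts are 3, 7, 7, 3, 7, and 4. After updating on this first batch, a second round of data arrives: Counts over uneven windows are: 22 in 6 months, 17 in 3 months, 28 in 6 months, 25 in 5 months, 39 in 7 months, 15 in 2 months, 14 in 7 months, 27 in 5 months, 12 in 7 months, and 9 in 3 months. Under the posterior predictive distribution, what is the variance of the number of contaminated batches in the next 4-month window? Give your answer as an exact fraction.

Total count: 3 + 7 + 7 + 3 + 7 + 4 = 31.
Total exposure: 6 months.
After the first batch: Gamma(13 + 31, 2 + 6) = Gamma(44, 8).
Total count: 22 + 17 + 28 + 25 + 39 + 15 + 14 + 27 + 12 + 9 = 208.
Total exposure: 6 + 3 + 6 + 5 + 7 + 2 + 7 + 5 + 7 + 3 = 51 months.
After the second batch: Gamma(44 + 208, 8 + 51) = Gamma(252, 59).
The posterior predictive for a window of length T is Negative Binomial with variance T·α'·(β'+T)/β'² = 4·252·63/3481 = 63504/3481.

63504/3481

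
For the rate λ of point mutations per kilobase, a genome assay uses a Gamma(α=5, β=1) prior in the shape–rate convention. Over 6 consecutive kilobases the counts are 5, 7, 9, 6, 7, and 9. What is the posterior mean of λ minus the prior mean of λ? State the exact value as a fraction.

Total count: 5 + 7 + 9 + 6 + 7 + 9 = 43.
Total exposure: 6 kilobases.
Posterior: α' = 5 + 43 = 48, β' = 1 + 6 = 7.
Posterior mean = 48/7 = 48/7; prior mean = 5/1 = 5. Difference = 48/7 − 5 = 13/7.

13/7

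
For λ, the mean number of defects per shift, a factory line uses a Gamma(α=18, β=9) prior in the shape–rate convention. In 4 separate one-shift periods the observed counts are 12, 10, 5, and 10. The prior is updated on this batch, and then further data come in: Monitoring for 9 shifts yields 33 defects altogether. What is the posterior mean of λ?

4

Total count: 12 + 10 + 5 + 10 = 37.
Total exposure: 4 shifts.
After the first batch: Gamma(18 + 37, 9 + 4) = Gamma(55, 13).
Total count 33 over total exposure 9 shifts.
After the second batch: Gamma(55 + 33, 13 + 9) = Gamma(88, 22).
Posterior mean = α'/β' = 88/22 = 4.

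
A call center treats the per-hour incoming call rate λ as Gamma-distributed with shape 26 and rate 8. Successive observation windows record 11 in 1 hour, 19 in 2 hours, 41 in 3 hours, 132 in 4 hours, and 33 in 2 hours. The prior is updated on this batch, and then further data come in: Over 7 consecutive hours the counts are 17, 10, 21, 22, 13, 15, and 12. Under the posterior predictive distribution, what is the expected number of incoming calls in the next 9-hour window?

Total count: 11 + 19 + 41 + 132 + 33 = 236.
Total exposure: 1 + 2 + 3 + 4 + 2 = 12 hours.
After the first batch: Gamma(26 + 236, 8 + 12) = Gamma(262, 20).
Total count: 17 + 10 + 21 + 22 + 13 + 15 + 12 = 110.
Total exposure: 7 hours.
After the second batch: Gamma(262 + 110, 20 + 7) = Gamma(372, 27).
Predictive mean over a 9-hour window = T·E[λ|data] = 9·372/27 = 124.

124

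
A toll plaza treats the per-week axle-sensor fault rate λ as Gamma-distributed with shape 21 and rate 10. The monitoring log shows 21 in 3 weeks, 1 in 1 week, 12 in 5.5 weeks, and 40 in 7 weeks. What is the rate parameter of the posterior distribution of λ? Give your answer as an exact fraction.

Total count: 21 + 1 + 12 + 40 = 74.
Total exposure: 3 + 1 + 5.5 + 7 = 16.5 weeks.
Posterior: α' = 21 + 74 = 95, β' = 10 + 16.5 = 53/2.

53/2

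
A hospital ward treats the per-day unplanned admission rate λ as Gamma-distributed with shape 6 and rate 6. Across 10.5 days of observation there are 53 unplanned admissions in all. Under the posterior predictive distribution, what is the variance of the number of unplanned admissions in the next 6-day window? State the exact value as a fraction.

Total count 53 over total exposure 10.5 days.
The Gamma prior is conjugate for the Poisson rate, so λ | data ~ Gamma(6+53, 6+10.5) = Gamma(59, 33/2).
The posterior predictive for a window of length T is Negative Binomial with variance T·α'·(β'+T)/β'² = 6·59·(45/2)/(1089/4) = 3540/121.

3540/121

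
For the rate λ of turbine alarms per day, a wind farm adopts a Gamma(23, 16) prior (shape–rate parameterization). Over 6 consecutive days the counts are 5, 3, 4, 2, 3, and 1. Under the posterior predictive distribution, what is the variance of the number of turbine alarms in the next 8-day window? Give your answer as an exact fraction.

2460/121

Total count: 5 + 3 + 4 + 2 + 3 + 1 = 18.
Total exposure: 6 days.
The Gamma prior is conjugate for the Poisson rate, so λ | data ~ Gamma(23+18, 16+6) = Gamma(41, 22).
The posterior predictive for a window of length T is Negative Binomial with variance T·α'·(β'+T)/β'² = 8·41·30/484 = 2460/121.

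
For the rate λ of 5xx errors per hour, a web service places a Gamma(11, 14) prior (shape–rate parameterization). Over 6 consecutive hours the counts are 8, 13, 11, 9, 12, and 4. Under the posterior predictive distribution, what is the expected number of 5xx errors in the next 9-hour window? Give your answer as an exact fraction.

153/5

Total count: 8 + 13 + 11 + 9 + 12 + 4 = 57.
Total exposure: 6 hours.
Conjugate update: add total count to the shape and total exposure to the rate, giving Gamma(68, 20).
Predictive mean over a 9-hour window = T·E[λ|data] = 9·68/20 = 153/5.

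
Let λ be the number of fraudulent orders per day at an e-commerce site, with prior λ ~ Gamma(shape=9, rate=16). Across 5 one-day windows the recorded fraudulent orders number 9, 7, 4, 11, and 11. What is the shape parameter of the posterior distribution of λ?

Total count: 9 + 7 + 4 + 11 + 11 = 42.
Total exposure: 5 days.
By Gamma–Poisson conjugacy, the posterior is Gamma(α + Σx, β + Σt) = Gamma(9 + 42, 16 + 5) = Gamma(51, 21).

51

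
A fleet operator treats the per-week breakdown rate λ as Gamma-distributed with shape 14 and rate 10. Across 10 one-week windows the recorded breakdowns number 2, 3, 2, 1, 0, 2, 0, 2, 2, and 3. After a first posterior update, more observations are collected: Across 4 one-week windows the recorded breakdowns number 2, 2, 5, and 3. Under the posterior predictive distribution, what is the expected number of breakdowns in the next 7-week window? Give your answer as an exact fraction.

Total count: 2 + 3 + 2 + 1 + 0 + 2 + 0 + 2 + 2 + 3 = 17.
Total exposure: 10 weeks.
After the first batch: Gamma(14 + 17, 10 + 10) = Gamma(31, 20).
Total count: 2 + 2 + 5 + 3 = 12.
Total exposure: 4 weeks.
After the second batch: Gamma(31 + 12, 20 + 4) = Gamma(43, 24).
Predictive mean over a 7-week window = T·E[λ|data] = 7·43/24 = 301/24.

301/24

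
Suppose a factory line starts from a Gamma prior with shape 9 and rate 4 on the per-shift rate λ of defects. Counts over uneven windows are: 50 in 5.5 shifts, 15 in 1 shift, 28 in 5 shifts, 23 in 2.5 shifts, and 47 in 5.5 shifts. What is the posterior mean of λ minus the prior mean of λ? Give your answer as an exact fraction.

Total count: 50 + 15 + 28 + 23 + 47 = 163.
Total exposure: 5.5 + 1 + 5 + 2.5 + 5.5 = 19.5 shifts.
By Gamma–Poisson conjugacy, the posterior is Gamma(α + Σx, β + Σt) = Gamma(9 + 163, 4 + 19.5) = Gamma(172, 47/2).
Posterior mean = 172/(47/2) = 344/47; prior mean = 9/4 = 9/4. Difference = 344/47 − 9/4 = 953/188.

953/188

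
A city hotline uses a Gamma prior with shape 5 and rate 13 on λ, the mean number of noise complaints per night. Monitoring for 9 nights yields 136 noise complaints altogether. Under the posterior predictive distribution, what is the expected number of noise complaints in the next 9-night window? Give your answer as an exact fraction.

1269/22

Total count 136 over total exposure 9 nights.
Gamma(α, β) with Poisson data over total exposure Σt gives posterior Gamma(α+Σx, β+Σt) = Gamma(141, 22).
Predictive mean over a 9-night window = T·E[λ|data] = 9·141/22 = 1269/22.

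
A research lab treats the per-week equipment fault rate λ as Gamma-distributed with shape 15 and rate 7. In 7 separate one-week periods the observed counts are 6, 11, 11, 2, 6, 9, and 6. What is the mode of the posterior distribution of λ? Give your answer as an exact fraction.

Total count: 6 + 11 + 11 + 2 + 6 + 9 + 6 = 51.
Total exposure: 7 weeks.
The Gamma prior is conjugate for the Poisson rate, so λ | data ~ Gamma(15+51, 7+7) = Gamma(66, 14).
Posterior mode = (α'−1)/β' = 65/14.

65/14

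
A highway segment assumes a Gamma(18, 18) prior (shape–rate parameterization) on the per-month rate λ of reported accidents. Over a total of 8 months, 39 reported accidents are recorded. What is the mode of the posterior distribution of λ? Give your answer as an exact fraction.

28/13

Total count 39 over total exposure 8 months.
Posterior: α' = 18 + 39 = 57, β' = 18 + 8 = 26.
Posterior mode = (α'−1)/β' = 56/26 = 28/13.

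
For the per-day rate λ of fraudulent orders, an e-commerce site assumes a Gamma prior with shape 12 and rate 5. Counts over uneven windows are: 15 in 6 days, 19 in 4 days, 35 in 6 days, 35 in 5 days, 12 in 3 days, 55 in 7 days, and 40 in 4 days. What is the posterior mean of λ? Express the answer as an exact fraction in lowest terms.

Total count: 15 + 19 + 35 + 35 + 12 + 55 + 40 = 211.
Total exposure: 6 + 4 + 6 + 5 + 3 + 7 + 4 = 35 days.
Posterior: α' = 12 + 211 = 223, β' = 5 + 35 = 40.
Posterior mean = α'/β' = 223/40.

223/40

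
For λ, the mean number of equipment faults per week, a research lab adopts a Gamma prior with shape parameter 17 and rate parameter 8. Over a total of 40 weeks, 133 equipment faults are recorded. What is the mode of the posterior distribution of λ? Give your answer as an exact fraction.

Total count 133 over total exposure 40 weeks.
Conjugate update: add total count to the shape and total exposure to the rate, giving Gamma(150, 48).
Posterior mode = (α'−1)/β' = 149/48.

149/48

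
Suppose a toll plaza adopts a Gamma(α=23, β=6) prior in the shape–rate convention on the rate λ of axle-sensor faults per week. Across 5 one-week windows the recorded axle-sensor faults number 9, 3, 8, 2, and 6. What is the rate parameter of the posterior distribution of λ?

11

Total count: 9 + 3 + 8 + 2 + 6 = 28.
Total exposure: 5 weeks.
Posterior: α' = 23 + 28 = 51, β' = 6 + 5 = 11.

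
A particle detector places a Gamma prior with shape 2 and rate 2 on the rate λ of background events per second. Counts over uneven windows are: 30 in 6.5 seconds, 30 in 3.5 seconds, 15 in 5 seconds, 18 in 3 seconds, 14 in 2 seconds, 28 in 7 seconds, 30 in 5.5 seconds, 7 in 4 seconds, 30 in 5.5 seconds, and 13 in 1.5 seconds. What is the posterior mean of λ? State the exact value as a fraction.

62/13

Total count: 30 + 30 + 15 + 18 + 14 + 28 + 30 + 7 + 30 + 13 = 215.
Total exposure: 6.5 + 3.5 + 5 + 3 + 2 + 7 + 5.5 + 4 + 5.5 + 1.5 = 43.5 seconds.
Posterior: α' = 2 + 215 = 217, β' = 2 + 43.5 = 91/2.
Posterior mean = α'/β' = 217/(91/2) = 62/13.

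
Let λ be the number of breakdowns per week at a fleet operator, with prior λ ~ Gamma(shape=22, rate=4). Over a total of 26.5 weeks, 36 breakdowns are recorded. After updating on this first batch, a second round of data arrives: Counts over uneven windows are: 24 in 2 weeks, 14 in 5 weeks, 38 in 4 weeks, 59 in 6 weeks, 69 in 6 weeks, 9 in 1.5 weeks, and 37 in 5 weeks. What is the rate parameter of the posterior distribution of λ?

Total count 36 over total exposure 26.5 weeks.
After the first batch: Gamma(22 + 36, 4 + 26.5) = Gamma(58, 61/2).
Total count: 24 + 14 + 38 + 59 + 69 + 9 + 37 = 250.
Total exposure: 2 + 5 + 4 + 6 + 6 + 1.5 + 5 = 29.5 weeks.
After the second batch: Gamma(58 + 250, 61/2 + 29.5) = Gamma(308, 60).

60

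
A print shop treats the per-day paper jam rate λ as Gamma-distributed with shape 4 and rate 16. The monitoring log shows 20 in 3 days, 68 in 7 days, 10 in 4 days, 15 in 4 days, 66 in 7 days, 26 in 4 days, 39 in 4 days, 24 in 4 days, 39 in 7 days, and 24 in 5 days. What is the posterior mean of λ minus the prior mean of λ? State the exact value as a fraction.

255/52

Total count: 20 + 68 + 10 + 15 + 66 + 26 + 39 + 24 + 39 + 24 = 331.
Total exposure: 3 + 7 + 4 + 4 + 7 + 4 + 4 + 4 + 7 + 5 = 49 days.
Conjugate update: add total count to the shape and total exposure to the rate, giving Gamma(335, 65).
Posterior mean = 335/65 = 67/13; prior mean = 4/16 = 1/4. Difference = 67/13 − 1/4 = 255/52.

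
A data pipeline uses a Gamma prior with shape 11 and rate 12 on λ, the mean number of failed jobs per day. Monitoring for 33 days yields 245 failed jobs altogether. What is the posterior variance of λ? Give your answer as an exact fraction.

Total count 245 over total exposure 33 days.
The Gamma prior is conjugate for the Poisson rate, so λ | data ~ Gamma(11+245, 12+33) = Gamma(256, 45).
Posterior variance = α'/β'² = 256/2025.

256/2025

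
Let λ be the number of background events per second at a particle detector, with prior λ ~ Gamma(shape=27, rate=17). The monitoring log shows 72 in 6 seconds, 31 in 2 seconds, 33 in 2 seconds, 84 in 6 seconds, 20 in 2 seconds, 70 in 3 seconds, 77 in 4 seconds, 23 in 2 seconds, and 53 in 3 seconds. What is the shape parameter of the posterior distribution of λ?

Total count: 72 + 31 + 33 + 84 + 20 + 70 + 77 + 23 + 53 = 463.
Total exposure: 6 + 2 + 2 + 6 + 2 + 3 + 4 + 2 + 3 = 30 seconds.
Posterior: α' = 27 + 463 = 490, β' = 17 + 30 = 47.

490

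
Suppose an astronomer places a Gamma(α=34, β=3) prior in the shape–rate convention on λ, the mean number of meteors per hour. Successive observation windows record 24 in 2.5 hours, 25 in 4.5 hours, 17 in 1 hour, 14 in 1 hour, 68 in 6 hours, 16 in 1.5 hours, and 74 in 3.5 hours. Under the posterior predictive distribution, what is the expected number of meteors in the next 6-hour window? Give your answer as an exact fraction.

Total count: 24 + 25 + 17 + 14 + 68 + 16 + 74 = 238.
Total exposure: 2.5 + 4.5 + 1 + 1 + 6 + 1.5 + 3.5 = 20 hours.
Conjugate update: add total count to the shape and total exposure to the rate, giving Gamma(272, 23).
Predictive mean over a 6-hour window = T·E[λ|data] = 6·272/23 = 1632/23.

1632/23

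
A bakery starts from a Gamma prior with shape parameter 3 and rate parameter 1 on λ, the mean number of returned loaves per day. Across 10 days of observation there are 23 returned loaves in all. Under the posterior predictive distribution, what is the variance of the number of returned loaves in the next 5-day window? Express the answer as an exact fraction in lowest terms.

Total count 23 over total exposure 10 days.
By Gamma–Poisson conjugacy, the posterior is Gamma(α + Σx, β + Σt) = Gamma(3 + 23, 1 + 10) = Gamma(26, 11).
The posterior predictive for a window of length T is Negative Binomial with variance T·α'·(β'+T)/β'² = 5·26·16/121 = 2080/121.

2080/121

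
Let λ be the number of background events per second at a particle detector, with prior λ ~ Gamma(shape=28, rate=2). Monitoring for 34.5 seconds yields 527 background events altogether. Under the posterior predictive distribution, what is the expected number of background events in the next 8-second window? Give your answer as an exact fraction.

Total count 527 over total exposure 34.5 seconds.
Conjugate update: add total count to the shape and total exposure to the rate, giving Gamma(555, 73/2).
Predictive mean over an 8-second window = T·E[λ|data] = 8·555/(73/2) = 8880/73.

8880/73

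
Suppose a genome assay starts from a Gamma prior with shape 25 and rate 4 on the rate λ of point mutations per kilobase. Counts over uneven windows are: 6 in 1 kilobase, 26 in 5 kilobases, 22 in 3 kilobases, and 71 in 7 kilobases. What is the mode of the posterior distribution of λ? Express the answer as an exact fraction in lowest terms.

149/20

Total count: 6 + 26 + 22 + 71 = 125.
Total exposure: 1 + 5 + 3 + 7 = 16 kilobases.
Posterior: α' = 25 + 125 = 150, β' = 4 + 16 = 20.
Posterior mode = (α'−1)/β' = 149/20.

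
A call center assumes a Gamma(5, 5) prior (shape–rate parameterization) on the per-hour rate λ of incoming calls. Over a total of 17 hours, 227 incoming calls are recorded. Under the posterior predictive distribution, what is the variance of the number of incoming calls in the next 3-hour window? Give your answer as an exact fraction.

4350/121

Total count 227 over total exposure 17 hours.
Gamma(α, β) with Poisson data over total exposure Σt gives posterior Gamma(α+Σx, β+Σt) = Gamma(232, 22).
The posterior predictive for a window of length T is Negative Binomial with variance T·α'·(β'+T)/β'² = 3·232·25/484 = 4350/121.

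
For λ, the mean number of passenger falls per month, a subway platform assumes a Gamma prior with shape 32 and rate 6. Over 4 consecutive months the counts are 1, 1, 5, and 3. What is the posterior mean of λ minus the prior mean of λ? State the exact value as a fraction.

-17/15

Total count: 1 + 1 + 5 + 3 = 10.
Total exposure: 4 months.
By Gamma–Poisson conjugacy, the posterior is Gamma(α + Σx, β + Σt) = Gamma(32 + 10, 6 + 4) = Gamma(42, 10).
Posterior mean = 42/10 = 21/5; prior mean = 32/6 = 16/3. Difference = 21/5 − 16/3 = -17/15.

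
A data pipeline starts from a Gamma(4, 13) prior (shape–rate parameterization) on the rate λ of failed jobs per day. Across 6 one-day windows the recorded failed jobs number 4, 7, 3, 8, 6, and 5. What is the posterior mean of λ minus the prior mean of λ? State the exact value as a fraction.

405/247

Total count: 4 + 7 + 3 + 8 + 6 + 5 = 33.
Total exposure: 6 days.
Gamma(α, β) with Poisson data over total exposure Σt gives posterior Gamma(α+Σx, β+Σt) = Gamma(37, 19).
Posterior mean = 37/19 = 37/19; prior mean = 4/13 = 4/13. Difference = 37/19 − 4/13 = 405/247.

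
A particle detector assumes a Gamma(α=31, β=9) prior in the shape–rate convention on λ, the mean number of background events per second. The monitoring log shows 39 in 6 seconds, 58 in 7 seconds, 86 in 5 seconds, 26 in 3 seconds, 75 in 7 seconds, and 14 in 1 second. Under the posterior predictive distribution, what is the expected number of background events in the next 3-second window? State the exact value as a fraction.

Total count: 39 + 58 + 86 + 26 + 75 + 14 = 298.
Total exposure: 6 + 7 + 5 + 3 + 7 + 1 = 29 seconds.
Gamma(α, β) with Poisson data over total exposure Σt gives posterior Gamma(α+Σx, β+Σt) = Gamma(329, 38).
Predictive mean over a 3-second window = T·E[λ|data] = 3·329/38 = 987/38.

987/38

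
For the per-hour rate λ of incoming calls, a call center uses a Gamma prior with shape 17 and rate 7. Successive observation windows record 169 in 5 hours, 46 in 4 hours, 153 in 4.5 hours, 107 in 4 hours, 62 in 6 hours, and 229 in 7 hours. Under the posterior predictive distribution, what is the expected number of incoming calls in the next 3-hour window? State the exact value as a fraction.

1566/25

Total count: 169 + 46 + 153 + 107 + 62 + 229 = 766.
Total exposure: 5 + 4 + 4.5 + 4 + 6 + 7 = 30.5 hours.
Posterior: α' = 17 + 766 = 783, β' = 7 + 30.5 = 75/2.
Predictive mean over a 3-hour window = T·E[λ|data] = 3·783/(75/2) = 1566/25.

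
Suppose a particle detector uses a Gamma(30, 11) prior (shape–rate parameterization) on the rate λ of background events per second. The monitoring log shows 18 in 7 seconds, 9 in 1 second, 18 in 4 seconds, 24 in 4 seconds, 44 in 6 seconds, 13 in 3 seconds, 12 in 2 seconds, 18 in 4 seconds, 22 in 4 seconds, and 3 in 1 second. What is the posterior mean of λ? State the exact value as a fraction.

Total count: 18 + 9 + 18 + 24 + 44 + 13 + 12 + 18 + 22 + 3 = 181.
Total exposure: 7 + 1 + 4 + 4 + 6 + 3 + 2 + 4 + 4 + 1 = 36 seconds.
The Gamma prior is conjugate for the Poisson rate, so λ | data ~ Gamma(30+181, 11+36) = Gamma(211, 47).
Posterior mean = α'/β' = 211/47.

211/47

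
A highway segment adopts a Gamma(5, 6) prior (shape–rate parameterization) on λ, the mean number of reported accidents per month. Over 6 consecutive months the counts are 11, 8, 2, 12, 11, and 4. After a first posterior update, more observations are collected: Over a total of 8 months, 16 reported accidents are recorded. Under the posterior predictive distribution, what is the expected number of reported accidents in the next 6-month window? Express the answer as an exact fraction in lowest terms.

207/10

Total count: 11 + 8 + 2 + 12 + 11 + 4 = 48.
Total exposure: 6 months.
After the first batch: Gamma(5 + 48, 6 + 6) = Gamma(53, 12).
Total count 16 over total exposure 8 months.
After the second batch: Gamma(53 + 16, 12 + 8) = Gamma(69, 20).
Predictive mean over a 6-month window = T·E[λ|data] = 6·69/20 = 207/10.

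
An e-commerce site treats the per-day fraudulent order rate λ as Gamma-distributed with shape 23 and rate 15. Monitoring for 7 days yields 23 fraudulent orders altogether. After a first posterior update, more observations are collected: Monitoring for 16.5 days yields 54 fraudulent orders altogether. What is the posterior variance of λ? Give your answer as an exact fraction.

400/5929

Total count 23 over total exposure 7 days.
After the first batch: Gamma(23 + 23, 15 + 7) = Gamma(46, 22).
Total count 54 over total exposure 16.5 days.
After the second batch: Gamma(46 + 54, 22 + 16.5) = Gamma(100, 77/2).
Posterior variance = α'/β'² = 100/(5929/4) = 400/5929.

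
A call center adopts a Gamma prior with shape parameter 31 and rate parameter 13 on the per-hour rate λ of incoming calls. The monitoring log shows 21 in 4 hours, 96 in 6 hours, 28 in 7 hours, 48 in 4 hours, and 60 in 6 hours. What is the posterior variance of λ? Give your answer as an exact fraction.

71/400

Total count: 21 + 96 + 28 + 48 + 60 = 253.
Total exposure: 4 + 6 + 7 + 4 + 6 = 27 hours.
Conjugate update: add total count to the shape and total exposure to the rate, giving Gamma(284, 40).
Posterior variance = α'/β'² = 284/1600 = 71/400.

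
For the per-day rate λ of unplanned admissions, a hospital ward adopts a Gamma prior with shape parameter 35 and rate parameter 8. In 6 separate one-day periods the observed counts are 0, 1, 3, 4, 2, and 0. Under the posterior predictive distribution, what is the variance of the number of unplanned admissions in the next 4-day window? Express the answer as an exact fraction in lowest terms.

Total count: 0 + 1 + 3 + 4 + 2 + 0 = 10.
Total exposure: 6 days.
Posterior: α' = 35 + 10 = 45, β' = 8 + 6 = 14.
The posterior predictive for a window of length T is Negative Binomial with variance T·α'·(β'+T)/β'² = 4·45·18/196 = 810/49.

810/49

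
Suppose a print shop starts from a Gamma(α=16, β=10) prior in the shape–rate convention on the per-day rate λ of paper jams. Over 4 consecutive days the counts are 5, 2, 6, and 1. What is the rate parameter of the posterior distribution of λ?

14

Total count: 5 + 2 + 6 + 1 = 14.
Total exposure: 4 days.
Gamma(α, β) with Poisson data over total exposure Σt gives posterior Gamma(α+Σx, β+Σt) = Gamma(30, 14).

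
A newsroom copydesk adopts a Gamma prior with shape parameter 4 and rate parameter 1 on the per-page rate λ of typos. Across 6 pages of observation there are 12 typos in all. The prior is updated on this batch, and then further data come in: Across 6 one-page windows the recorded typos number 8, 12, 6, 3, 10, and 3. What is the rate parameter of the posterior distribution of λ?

13

Total count 12 over total exposure 6 pages.
After the first batch: Gamma(4 + 12, 1 + 6) = Gamma(16, 7).
Total count: 8 + 12 + 6 + 3 + 10 + 3 = 42.
Total exposure: 6 pages.
After the second batch: Gamma(16 + 42, 7 + 6) = Gamma(58, 13).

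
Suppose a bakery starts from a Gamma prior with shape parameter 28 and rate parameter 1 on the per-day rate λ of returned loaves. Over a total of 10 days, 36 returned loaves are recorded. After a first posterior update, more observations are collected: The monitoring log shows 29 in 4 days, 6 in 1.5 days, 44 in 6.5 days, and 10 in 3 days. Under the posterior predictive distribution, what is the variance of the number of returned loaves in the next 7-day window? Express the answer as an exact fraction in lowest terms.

35343/676

Total count 36 over total exposure 10 days.
After the first batch: Gamma(28 + 36, 1 + 10) = Gamma(64, 11).
Total count: 29 + 6 + 44 + 10 = 89.
Total exposure: 4 + 1.5 + 6.5 + 3 = 15 days.
After the second batch: Gamma(64 + 89, 11 + 15) = Gamma(153, 26).
The posterior predictive for a window of length T is Negative Binomial with variance T·α'·(β'+T)/β'² = 7·153·33/676 = 35343/676.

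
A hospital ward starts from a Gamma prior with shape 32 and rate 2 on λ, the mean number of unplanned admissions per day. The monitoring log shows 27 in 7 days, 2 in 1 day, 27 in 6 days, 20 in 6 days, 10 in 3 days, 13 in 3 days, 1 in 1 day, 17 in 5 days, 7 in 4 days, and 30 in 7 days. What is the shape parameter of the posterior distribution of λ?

Total count: 27 + 2 + 27 + 20 + 10 + 13 + 1 + 17 + 7 + 30 = 154.
Total exposure: 7 + 1 + 6 + 6 + 3 + 3 + 1 + 5 + 4 + 7 = 43 days.
Posterior: α' = 32 + 154 = 186, β' = 2 + 43 = 45.

186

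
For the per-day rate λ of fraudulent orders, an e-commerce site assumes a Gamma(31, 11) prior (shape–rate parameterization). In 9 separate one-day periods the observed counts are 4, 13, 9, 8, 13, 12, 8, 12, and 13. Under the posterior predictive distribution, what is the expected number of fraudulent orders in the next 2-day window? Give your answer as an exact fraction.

123/10

Total count: 4 + 13 + 9 + 8 + 13 + 12 + 8 + 12 + 13 = 92.
Total exposure: 9 days.
Posterior: α' = 31 + 92 = 123, β' = 11 + 9 = 20.
Predictive mean over a 2-day window = T·E[λ|data] = 2·123/20 = 123/10.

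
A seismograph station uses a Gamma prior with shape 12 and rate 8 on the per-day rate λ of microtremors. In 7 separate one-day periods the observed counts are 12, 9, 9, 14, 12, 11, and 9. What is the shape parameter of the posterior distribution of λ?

88

Total count: 12 + 9 + 9 + 14 + 12 + 11 + 9 = 76.
Total exposure: 7 days.
Conjugate update: add total count to the shape and total exposure to the rate, giving Gamma(88, 15).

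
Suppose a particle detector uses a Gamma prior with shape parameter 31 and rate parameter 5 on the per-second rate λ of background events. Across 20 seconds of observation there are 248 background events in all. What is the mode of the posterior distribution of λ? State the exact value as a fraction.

278/25

Total count 248 over total exposure 20 seconds.
The Gamma prior is conjugate for the Poisson rate, so λ | data ~ Gamma(31+248, 5+20) = Gamma(279, 25).
Posterior mode = (α'−1)/β' = 278/25.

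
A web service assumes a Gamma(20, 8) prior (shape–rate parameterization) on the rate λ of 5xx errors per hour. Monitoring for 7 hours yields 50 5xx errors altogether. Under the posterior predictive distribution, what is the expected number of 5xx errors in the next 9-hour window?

42

Total count 50 over total exposure 7 hours.
Gamma(α, β) with Poisson data over total exposure Σt gives posterior Gamma(α+Σx, β+Σt) = Gamma(70, 15).
Predictive mean over a 9-hour window = T·E[λ|data] = 9·70/15 = 42.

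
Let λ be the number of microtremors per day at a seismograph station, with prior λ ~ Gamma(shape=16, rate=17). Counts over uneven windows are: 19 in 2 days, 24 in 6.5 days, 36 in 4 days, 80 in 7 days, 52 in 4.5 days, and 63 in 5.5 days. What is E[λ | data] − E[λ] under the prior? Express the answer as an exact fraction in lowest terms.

Total count: 19 + 24 + 36 + 80 + 52 + 63 = 274.
Total exposure: 2 + 6.5 + 4 + 7 + 4.5 + 5.5 = 29.5 days.
Posterior: α' = 16 + 274 = 290, β' = 17 + 29.5 = 93/2.
Posterior mean = 290/(93/2) = 580/93; prior mean = 16/17 = 16/17. Difference = 580/93 − 16/17 = 8372/1581.

8372/1581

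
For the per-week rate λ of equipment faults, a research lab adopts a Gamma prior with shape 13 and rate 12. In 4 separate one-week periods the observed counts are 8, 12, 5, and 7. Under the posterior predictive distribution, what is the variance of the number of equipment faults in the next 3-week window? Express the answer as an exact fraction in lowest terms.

Total count: 8 + 12 + 5 + 7 = 32.
Total exposure: 4 weeks.
Gamma(α, β) with Poisson data over total exposure Σt gives posterior Gamma(α+Σx, β+Σt) = Gamma(45, 16).
The posterior predictive for a window of length T is Negative Binomial with variance T·α'·(β'+T)/β'² = 3·45·19/256 = 2565/256.

2565/256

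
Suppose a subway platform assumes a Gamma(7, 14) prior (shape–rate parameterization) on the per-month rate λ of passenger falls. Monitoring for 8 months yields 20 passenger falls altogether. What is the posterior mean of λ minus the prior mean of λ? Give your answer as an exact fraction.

8/11

Total count 20 over total exposure 8 months.
Posterior: α' = 7 + 20 = 27, β' = 14 + 8 = 22.
Posterior mean = 27/22 = 27/22; prior mean = 7/14 = 1/2. Difference = 27/22 − 1/2 = 8/11.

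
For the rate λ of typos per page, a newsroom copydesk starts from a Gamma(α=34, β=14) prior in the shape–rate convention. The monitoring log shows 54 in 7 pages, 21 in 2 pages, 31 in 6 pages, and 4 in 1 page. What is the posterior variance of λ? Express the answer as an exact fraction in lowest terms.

Total count: 54 + 21 + 31 + 4 = 110.
Total exposure: 7 + 2 + 6 + 1 = 16 pages.
By Gamma–Poisson conjugacy, the posterior is Gamma(α + Σx, β + Σt) = Gamma(34 + 110, 14 + 16) = Gamma(144, 30).
Posterior variance = α'/β'² = 144/900 = 4/25.

4/25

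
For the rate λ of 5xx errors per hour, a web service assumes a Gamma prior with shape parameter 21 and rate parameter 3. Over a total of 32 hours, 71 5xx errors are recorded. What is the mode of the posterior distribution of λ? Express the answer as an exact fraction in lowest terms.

Total count 71 over total exposure 32 hours.
By Gamma–Poisson conjugacy, the posterior is Gamma(α + Σx, β + Σt) = Gamma(21 + 71, 3 + 32) = Gamma(92, 35).
Posterior mode = (α'−1)/β' = 91/35 = 13/5.

13/5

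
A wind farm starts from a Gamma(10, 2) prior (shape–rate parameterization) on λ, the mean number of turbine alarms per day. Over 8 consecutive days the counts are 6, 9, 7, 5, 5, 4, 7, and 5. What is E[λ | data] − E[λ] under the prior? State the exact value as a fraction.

Total count: 6 + 9 + 7 + 5 + 5 + 4 + 7 + 5 = 48.
Total exposure: 8 days.
By Gamma–Poisson conjugacy, the posterior is Gamma(α + Σx, β + Σt) = Gamma(10 + 48, 2 + 8) = Gamma(58, 10).
Posterior mean = 58/10 = 29/5; prior mean = 10/2 = 5. Difference = 29/5 − 5 = 4/5.

4/5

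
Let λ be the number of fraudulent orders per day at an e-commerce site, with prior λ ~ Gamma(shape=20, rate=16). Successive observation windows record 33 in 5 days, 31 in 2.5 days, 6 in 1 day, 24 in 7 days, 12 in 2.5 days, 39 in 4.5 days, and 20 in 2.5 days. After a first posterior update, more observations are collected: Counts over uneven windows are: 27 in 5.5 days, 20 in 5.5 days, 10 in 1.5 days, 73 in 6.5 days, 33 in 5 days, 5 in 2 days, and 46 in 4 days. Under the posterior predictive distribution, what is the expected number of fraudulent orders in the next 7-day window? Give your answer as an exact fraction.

2793/71

Total count: 33 + 31 + 6 + 24 + 12 + 39 + 20 = 165.
Total exposure: 5 + 2.5 + 1 + 7 + 2.5 + 4.5 + 2.5 = 25 days.
After the first batch: Gamma(20 + 165, 16 + 25) = Gamma(185, 41).
Total count: 27 + 20 + 10 + 73 + 33 + 5 + 46 = 214.
Total exposure: 5.5 + 5.5 + 1.5 + 6.5 + 5 + 2 + 4 = 30 days.
After the second batch: Gamma(185 + 214, 41 + 30) = Gamma(399, 71).
Predictive mean over a 7-day window = T·E[λ|data] = 7·399/71 = 2793/71.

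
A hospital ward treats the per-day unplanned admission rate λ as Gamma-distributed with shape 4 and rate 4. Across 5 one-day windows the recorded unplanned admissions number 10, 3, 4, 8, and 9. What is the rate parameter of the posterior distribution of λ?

9

Total count: 10 + 3 + 4 + 8 + 9 = 34.
Total exposure: 5 days.
By Gamma–Poisson conjugacy, the posterior is Gamma(α + Σx, β + Σt) = Gamma(4 + 34, 4 + 5) = Gamma(38, 9).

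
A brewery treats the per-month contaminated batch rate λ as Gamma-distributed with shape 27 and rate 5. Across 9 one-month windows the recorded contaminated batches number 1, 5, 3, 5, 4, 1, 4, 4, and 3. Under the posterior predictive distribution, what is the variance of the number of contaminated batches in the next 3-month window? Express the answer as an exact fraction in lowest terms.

2907/196

Total count: 1 + 5 + 3 + 5 + 4 + 1 + 4 + 4 + 3 = 30.
Total exposure: 9 months.
Conjugate update: add total count to the shape and total exposure to the rate, giving Gamma(57, 14).
The posterior predictive for a window of length T is Negative Binomial with variance T·α'·(β'+T)/β'² = 3·57·17/196 = 2907/196.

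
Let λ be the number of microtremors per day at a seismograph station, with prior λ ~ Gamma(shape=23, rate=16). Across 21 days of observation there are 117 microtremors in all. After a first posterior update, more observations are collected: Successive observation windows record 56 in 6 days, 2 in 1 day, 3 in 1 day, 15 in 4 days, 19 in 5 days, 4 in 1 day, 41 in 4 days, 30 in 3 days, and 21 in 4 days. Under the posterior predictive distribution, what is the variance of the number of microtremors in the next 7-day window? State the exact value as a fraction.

169141/4356

Total count 117 over total exposure 21 days.
After the first batch: Gamma(23 + 117, 16 + 21) = Gamma(140, 37).
Total count: 56 + 2 + 3 + 15 + 19 + 4 + 41 + 30 + 21 = 191.
Total exposure: 6 + 1 + 1 + 4 + 5 + 1 + 4 + 3 + 4 = 29 days.
After the second batch: Gamma(140 + 191, 37 + 29) = Gamma(331, 66).
The posterior predictive for a window of length T is Negative Binomial with variance T·α'·(β'+T)/β'² = 7·331·73/4356 = 169141/4356.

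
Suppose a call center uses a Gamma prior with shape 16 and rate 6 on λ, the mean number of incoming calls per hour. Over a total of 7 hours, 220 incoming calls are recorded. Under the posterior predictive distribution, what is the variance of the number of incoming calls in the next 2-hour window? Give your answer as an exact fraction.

7080/169

Total count 220 over total exposure 7 hours.
The Gamma prior is conjugate for the Poisson rate, so λ | data ~ Gamma(16+220, 6+7) = Gamma(236, 13).
The posterior predictive for a window of length T is Negative Binomial with variance T·α'·(β'+T)/β'² = 2·236·15/169 = 7080/169.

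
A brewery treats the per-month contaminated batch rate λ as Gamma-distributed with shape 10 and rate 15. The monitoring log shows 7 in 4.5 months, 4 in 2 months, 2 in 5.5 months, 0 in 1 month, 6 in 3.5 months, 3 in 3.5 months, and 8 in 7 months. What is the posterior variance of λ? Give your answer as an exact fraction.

10/441

Total count: 7 + 4 + 2 + 0 + 6 + 3 + 8 = 30.
Total exposure: 4.5 + 2 + 5.5 + 1 + 3.5 + 3.5 + 7 = 27 months.
Posterior: α' = 10 + 30 = 40, β' = 15 + 27 = 42.
Posterior variance = α'/β'² = 40/1764 = 10/441.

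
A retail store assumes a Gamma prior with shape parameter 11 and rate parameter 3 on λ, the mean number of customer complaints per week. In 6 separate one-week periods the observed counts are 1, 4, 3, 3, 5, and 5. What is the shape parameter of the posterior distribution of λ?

Total count: 1 + 4 + 3 + 3 + 5 + 5 = 21.
Total exposure: 6 weeks.
By Gamma–Poisson conjugacy, the posterior is Gamma(α + Σx, β + Σt) = Gamma(11 + 21, 3 + 6) = Gamma(32, 9).

32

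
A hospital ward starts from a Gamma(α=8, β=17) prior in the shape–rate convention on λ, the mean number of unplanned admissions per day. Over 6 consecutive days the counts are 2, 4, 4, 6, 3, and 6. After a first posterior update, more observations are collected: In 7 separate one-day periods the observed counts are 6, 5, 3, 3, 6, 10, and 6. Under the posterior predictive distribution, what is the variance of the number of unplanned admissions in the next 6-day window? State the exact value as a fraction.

Total count: 2 + 4 + 4 + 6 + 3 + 6 = 25.
Total exposure: 6 days.
After the first batch: Gamma(8 + 25, 17 + 6) = Gamma(33, 23).
Total count: 6 + 5 + 3 + 3 + 6 + 10 + 6 = 39.
Total exposure: 7 days.
After the second batch: Gamma(33 + 39, 23 + 7) = Gamma(72, 30).
The posterior predictive for a window of length T is Negative Binomial with variance T·α'·(β'+T)/β'² = 6·72·36/900 = 432/25.

432/25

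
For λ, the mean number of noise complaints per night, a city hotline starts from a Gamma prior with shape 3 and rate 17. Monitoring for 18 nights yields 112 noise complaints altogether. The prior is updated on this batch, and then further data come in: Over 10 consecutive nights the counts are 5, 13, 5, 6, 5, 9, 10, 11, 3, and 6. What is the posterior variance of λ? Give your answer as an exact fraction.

188/2025

Total count 112 over total exposure 18 nights.
After the first batch: Gamma(3 + 112, 17 + 18) = Gamma(115, 35).
Total count: 5 + 13 + 5 + 6 + 5 + 9 + 10 + 11 + 3 + 6 = 73.
Total exposure: 10 nights.
After the second batch: Gamma(115 + 73, 35 + 10) = Gamma(188, 45).
Posterior variance = α'/β'² = 188/2025.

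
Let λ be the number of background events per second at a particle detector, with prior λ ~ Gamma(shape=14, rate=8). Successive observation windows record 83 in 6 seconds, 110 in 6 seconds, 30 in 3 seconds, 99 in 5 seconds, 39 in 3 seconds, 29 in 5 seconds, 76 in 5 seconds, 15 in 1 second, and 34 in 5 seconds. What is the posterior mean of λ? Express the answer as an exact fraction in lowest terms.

529/47

Total count: 83 + 110 + 30 + 99 + 39 + 29 + 76 + 15 + 34 = 515.
Total exposure: 6 + 6 + 3 + 5 + 3 + 5 + 5 + 1 + 5 = 39 seconds.
The Gamma prior is conjugate for the Poisson rate, so λ | data ~ Gamma(14+515, 8+39) = Gamma(529, 47).
Posterior mean = α'/β' = 529/47.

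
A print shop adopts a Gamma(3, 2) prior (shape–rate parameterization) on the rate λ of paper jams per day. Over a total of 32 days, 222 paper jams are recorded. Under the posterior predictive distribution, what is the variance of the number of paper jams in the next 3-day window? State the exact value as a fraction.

24975/1156

Total count 222 over total exposure 32 days.
The Gamma prior is conjugate for the Poisson rate, so λ | data ~ Gamma(3+222, 2+32) = Gamma(225, 34).
The posterior predictive for a window of length T is Negative Binomial with variance T·α'·(β'+T)/β'² = 3·225·37/1156 = 24975/1156.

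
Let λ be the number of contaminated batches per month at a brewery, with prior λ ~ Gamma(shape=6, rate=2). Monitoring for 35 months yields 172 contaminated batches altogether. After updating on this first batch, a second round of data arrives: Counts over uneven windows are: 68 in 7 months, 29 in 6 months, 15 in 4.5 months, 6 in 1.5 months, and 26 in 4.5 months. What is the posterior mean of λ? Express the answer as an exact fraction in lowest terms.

Total count 172 over total exposure 35 months.
After the first batch: Gamma(6 + 172, 2 + 35) = Gamma(178, 37).
Total count: 68 + 29 + 15 + 6 + 26 = 144.
Total exposure: 7 + 6 + 4.5 + 1.5 + 4.5 = 23.5 months.
After the second batch: Gamma(178 + 144, 37 + 23.5) = Gamma(322, 121/2).
Posterior mean = α'/β' = 322/(121/2) = 644/121.

644/121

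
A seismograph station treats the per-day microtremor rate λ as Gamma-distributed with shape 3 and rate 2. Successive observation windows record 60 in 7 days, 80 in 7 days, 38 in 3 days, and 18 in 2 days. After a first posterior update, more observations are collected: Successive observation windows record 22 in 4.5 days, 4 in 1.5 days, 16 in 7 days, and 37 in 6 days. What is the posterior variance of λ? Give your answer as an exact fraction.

139/800

Total count: 60 + 80 + 38 + 18 = 196.
Total exposure: 7 + 7 + 3 + 2 = 19 days.
After the first batch: Gamma(3 + 196, 2 + 19) = Gamma(199, 21).
Total count: 22 + 4 + 16 + 37 = 79.
Total exposure: 4.5 + 1.5 + 7 + 6 = 19 days.
After the second batch: Gamma(199 + 79, 21 + 19) = Gamma(278, 40).
Posterior variance = α'/β'² = 278/1600 = 139/800.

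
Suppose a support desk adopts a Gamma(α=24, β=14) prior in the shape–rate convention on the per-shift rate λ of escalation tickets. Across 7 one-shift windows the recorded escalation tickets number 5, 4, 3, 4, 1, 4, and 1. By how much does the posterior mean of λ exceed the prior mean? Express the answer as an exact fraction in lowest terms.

10/21

Total count: 5 + 4 + 3 + 4 + 1 + 4 + 1 = 22.
Total exposure: 7 shifts.
The Gamma prior is conjugate for the Poisson rate, so λ | data ~ Gamma(24+22, 14+7) = Gamma(46, 21).
Posterior mean = 46/21 = 46/21; prior mean = 24/14 = 12/7. Difference = 46/21 − 12/7 = 10/21.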